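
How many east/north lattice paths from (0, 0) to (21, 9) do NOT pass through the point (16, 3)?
Number of paths = 13859472

Total paths from (0, 0) to (21, 9): C(30, 21) = 14307150. Paths through (16, 3): (paths (0, 0) → (16, 3)) × (paths (16, 3) → (21, 9)) = C(19, 16) · C(11, 5) = 969 · 462 = 447678. Avoidance count = 14307150 − 447678 = 13859472.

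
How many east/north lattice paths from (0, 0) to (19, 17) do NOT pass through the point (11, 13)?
Number of paths = 7361905320

Total paths from (0, 0) to (19, 17): C(36, 19) = 8597496600. Paths through (11, 13): (paths (0, 0) → (11, 13)) × (paths (11, 13) → (19, 17)) = C(24, 11) · C(12, 8) = 2496144 · 495 = 1235591280. Avoidance count = 8597496600 − 1235591280 = 7361905320.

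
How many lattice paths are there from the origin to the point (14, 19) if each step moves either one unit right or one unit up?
Number of paths = 818809200

A monotone lattice path from (0, 0) to (14, 19) consists of 14 east steps and 19 north steps in some order, so it is determined by which 14 of the 33 steps are east. The count is C(33, 14) = 818809200.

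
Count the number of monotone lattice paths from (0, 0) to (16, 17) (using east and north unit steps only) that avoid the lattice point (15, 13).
Number of paths = 979592310

Total paths from (0, 0) to (16, 17): C(33, 16) = 1166803110. Paths through (15, 13): (paths (0, 0) → (15, 13)) × (paths (15, 13) → (16, 17)) = C(28, 15) · C(5, 1) = 37442160 · 5 = 187210800. Avoidance count = 1166803110 − 187210800 = 979592310.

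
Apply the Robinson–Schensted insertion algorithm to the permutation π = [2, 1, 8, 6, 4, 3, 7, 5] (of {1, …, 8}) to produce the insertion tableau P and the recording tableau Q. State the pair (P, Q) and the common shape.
P = [1, 3, 5] / [2, 4, 7] / [6] / [8];  Q = [1, 3, 7] / [2, 4, 8] / [5] / [6];  common shape = (3, 3, 1, 1)

Row-insert the values π_1, π_2, … into P one at a time, bumping the leftmost entry strictly greater than the inserted value down to the next row. The recording tableau Q records, in position (i, j), the step at which that cell was added to P.
  Insert 2 (step 1): P = [2];  Q = [1]
  Insert 1 (step 2): P = [1] / [2];  Q = [1] / [2]
  Insert 8 (step 3): P = [1, 8] / [2];  Q = [1, 3] / [2]
  Insert 6 (step 4): P = [1, 6] / [2, 8];  Q = [1, 3] / [2, 4]
  Insert 4 (step 5): P = [1, 4] / [2, 6] / [8];  Q = [1, 3] / [2, 4] / [5]
  Insert 3 (step 6): P = [1, 3] / [2, 4] / [6] / [8];  Q = [1, 3] / [2, 4] / [5] / [6]
  Insert 7 (step 7): P = [1, 3, 7] / [2, 4] / [6] / [8];  Q = [1, 3, 7] / [2, 4] / [5] / [6]
  Insert 5 (step 8): P = [1, 3, 5] / [2, 4, 7] / [6] / [8];  Q = [1, 3, 7] / [2, 4, 8] / [5] / [6]
Final shape: (3, 3, 1, 1).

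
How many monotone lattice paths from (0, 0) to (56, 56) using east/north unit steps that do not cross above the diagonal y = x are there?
C_56 = 6852456927844873497549658464312

These NE paths below the diagonal are counted by the Catalan number C_n = (1/(n + 1)) · C(2n, n). For n = 56: C_56 = (1/57) · C(112, 56) = 390590044887157789360330532465784/57 = 6852456927844873497549658464312.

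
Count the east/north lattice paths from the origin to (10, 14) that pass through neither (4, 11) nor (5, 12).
Number of paths = 1773978

Inclusion–exclusion. Total paths: C(24, 10) = 1961256. Through P₁: C(15, 4)·C(9, 6) = 114660. Through P₂: C(17, 5)·C(7, 5) = 129948. Since P₁ is strictly southwest of P₂, a monotone path through both must visit P₁ then P₂; paths through both = C(15, 4)·C(2, 1)·C(7, 5) = 57330. Avoid both = 1961256 − 114660 − 129948 + 57330 = 1773978.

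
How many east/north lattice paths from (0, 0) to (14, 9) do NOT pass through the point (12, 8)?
Number of paths = 439280

Total paths from (0, 0) to (14, 9): C(23, 14) = 817190. Paths through (12, 8): (paths (0, 0) → (12, 8)) × (paths (12, 8) → (14, 9)) = C(20, 12) · C(3, 2) = 125970 · 3 = 377910. Avoidance count = 817190 − 377910 = 439280.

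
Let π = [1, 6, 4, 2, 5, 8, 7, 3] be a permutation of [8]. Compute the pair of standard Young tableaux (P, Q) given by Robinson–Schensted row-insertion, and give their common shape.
P = [1, 2, 3, 7] / [4, 5] / [6, 8];  Q = [1, 2, 5, 6] / [3, 7] / [4, 8];  common shape = (4, 2, 2)

Row-insert the values π_1, π_2, … into P one at a time, bumping the leftmost entry strictly greater than the inserted value down to the next row. The recording tableau Q records, in position (i, j), the step at which that cell was added to P.
  Insert 1 (step 1): P = [1];  Q = [1]
  Insert 6 (step 2): P = [1, 6];  Q = [1, 2]
  Insert 4 (step 3): P = [1, 4] / [6];  Q = [1, 2] / [3]
  Insert 2 (step 4): P = [1, 2] / [4] / [6];  Q = [1, 2] / [3] / [4]
  Insert 5 (step 5): P = [1, 2, 5] / [4] / [6];  Q = [1, 2, 5] / [3] / [4]
  Insert 8 (step 6): P = [1, 2, 5, 8] / [4] / [6];  Q = [1, 2, 5, 6] / [3] / [4]
  Insert 7 (step 7): P = [1, 2, 5, 7] / [4, 8] / [6];  Q = [1, 2, 5, 6] / [3, 7] / [4]
  Insert 3 (step 8): P = [1, 2, 3, 7] / [4, 5] / [6, 8];  Q = [1, 2, 5, 6] / [3, 7] / [4, 8]
Final shape: (4, 2, 2).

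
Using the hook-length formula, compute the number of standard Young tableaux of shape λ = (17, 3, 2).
# SYT of shape (17, 3, 2) = 98175

Hook-length formula: f^λ = n! / Π hook(c), product over all cells c of the Young diagram. For λ = (17, 3, 2), n = 22 boxes. Hook lengths by row (left-to-right, top-to-bottom): [19, 18, 16, 14, 13, 12, 11, 10, 9, 8, 7, 6, 5, 4, 3, 2, 1]; [4, 3, 1]; [2, 1]. Product of hooks = 11448950626713600. So f^λ = 22! / 11448950626713600 = 1124000727777607680000 / 11448950626713600 = 98175.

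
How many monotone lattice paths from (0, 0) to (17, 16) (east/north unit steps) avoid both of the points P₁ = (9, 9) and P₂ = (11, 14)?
Number of paths = 757714770

Inclusion–exclusion. Total paths: C(33, 17) = 1166803110. Through P₁: C(18, 9)·C(15, 8) = 312869700. Through P₂: C(25, 11)·C(8, 6) = 124807200. Since P₁ is strictly southwest of P₂, a monotone path through both must visit P₁ then P₂; paths through both = C(18, 9)·C(7, 2)·C(8, 6) = 28588560. Avoid both = 1166803110 − 312869700 − 124807200 + 28588560 = 757714770.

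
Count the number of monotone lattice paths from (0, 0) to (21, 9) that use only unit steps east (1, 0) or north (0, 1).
Number of paths = 14307150

A monotone lattice path from (0, 0) to (21, 9) consists of 21 east steps and 9 north steps in some order, so it is determined by which 21 of the 30 steps are east. The count is C(30, 21) = 14307150.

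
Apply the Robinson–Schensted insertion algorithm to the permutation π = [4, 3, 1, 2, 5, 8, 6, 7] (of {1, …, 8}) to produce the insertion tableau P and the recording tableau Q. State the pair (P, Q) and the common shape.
P = [1, 2, 5, 6, 7] / [3, 8] / [4];  Q = [1, 4, 5, 6, 8] / [2, 7] / [3];  common shape = (5, 2, 1)

Row-insert the values π_1, π_2, … into P one at a time, bumping the leftmost entry strictly greater than the inserted value down to the next row. The recording tableau Q records, in position (i, j), the step at which that cell was added to P.
  Insert 4 (step 1): P = [4];  Q = [1]
  Insert 3 (step 2): P = [3] / [4];  Q = [1] / [2]
  Insert 1 (step 3): P = [1] / [3] / [4];  Q = [1] / [2] / [3]
  Insert 2 (step 4): P = [1, 2] / [3] / [4];  Q = [1, 4] / [2] / [3]
  Insert 5 (step 5): P = [1, 2, 5] / [3] / [4];  Q = [1, 4, 5] / [2] / [3]
  Insert 8 (step 6): P = [1, 2, 5, 8] / [3] / [4];  Q = [1, 4, 5, 6] / [2] / [3]
  Insert 6 (step 7): P = [1, 2, 5, 6] / [3, 8] / [4];  Q = [1, 4, 5, 6] / [2, 7] / [3]
  Insert 7 (step 8): P = [1, 2, 5, 6, 7] / [3, 8] / [4];  Q = [1, 4, 5, 6, 8] / [2, 7] / [3]
Final shape: (5, 2, 1).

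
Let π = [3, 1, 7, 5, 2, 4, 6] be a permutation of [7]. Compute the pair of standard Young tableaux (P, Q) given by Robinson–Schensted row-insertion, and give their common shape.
P = [1, 2, 4, 6] / [3, 5] / [7];  Q = [1, 3, 6, 7] / [2, 4] / [5];  common shape = (4, 2, 1)

Row-insert the values π_1, π_2, … into P one at a time, bumping the leftmost entry strictly greater than the inserted value down to the next row. The recording tableau Q records, in position (i, j), the step at which that cell was added to P.
  Insert 3 (step 1): P = [3];  Q = [1]
  Insert 1 (step 2): P = [1] / [3];  Q = [1] / [2]
  Insert 7 (step 3): P = [1, 7] / [3];  Q = [1, 3] / [2]
  Insert 5 (step 4): P = [1, 5] / [3, 7];  Q = [1, 3] / [2, 4]
  Insert 2 (step 5): P = [1, 2] / [3, 5] / [7];  Q = [1, 3] / [2, 4] / [5]
  Insert 4 (step 6): P = [1, 2, 4] / [3, 5] / [7];  Q = [1, 3, 6] / [2, 4] / [5]
  Insert 6 (step 7): P = [1, 2, 4, 6] / [3, 5] / [7];  Q = [1, 3, 6, 7] / [2, 4] / [5]
Final shape: (4, 2, 1).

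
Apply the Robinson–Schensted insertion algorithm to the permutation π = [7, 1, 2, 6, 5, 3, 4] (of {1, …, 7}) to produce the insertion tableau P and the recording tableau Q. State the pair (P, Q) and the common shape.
P = [1, 2, 3, 4] / [5] / [6] / [7];  Q = [1, 3, 4, 7] / [2] / [5] / [6];  common shape = (4, 1, 1, 1)

Row-insert the values π_1, π_2, … into P one at a time, bumping the leftmost entry strictly greater than the inserted value down to the next row. The recording tableau Q records, in position (i, j), the step at which that cell was added to P.
  Insert 7 (step 1): P = [7];  Q = [1]
  Insert 1 (step 2): P = [1] / [7];  Q = [1] / [2]
  Insert 2 (step 3): P = [1, 2] / [7];  Q = [1, 3] / [2]
  Insert 6 (step 4): P = [1, 2, 6] / [7];  Q = [1, 3, 4] / [2]
  Insert 5 (step 5): P = [1, 2, 5] / [6] / [7];  Q = [1, 3, 4] / [2] / [5]
  Insert 3 (step 6): P = [1, 2, 3] / [5] / [6] / [7];  Q = [1, 3, 4] / [2] / [5] / [6]
  Insert 4 (step 7): P = [1, 2, 3, 4] / [5] / [6] / [7];  Q = [1, 3, 4, 7] / [2] / [5] / [6]
Final shape: (4, 1, 1, 1).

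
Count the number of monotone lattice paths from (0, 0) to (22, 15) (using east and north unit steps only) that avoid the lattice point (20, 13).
Number of paths = 5925201120

Total paths from (0, 0) to (22, 15): C(37, 22) = 9364199760. Paths through (20, 13): (paths (0, 0) → (20, 13)) × (paths (20, 13) → (22, 15)) = C(33, 20) · C(4, 2) = 573166440 · 6 = 3438998640. Avoidance count = 9364199760 − 3438998640 = 5925201120.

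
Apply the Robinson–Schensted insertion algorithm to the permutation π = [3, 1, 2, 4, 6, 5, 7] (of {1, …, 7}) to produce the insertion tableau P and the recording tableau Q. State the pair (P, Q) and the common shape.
P = [1, 2, 4, 5, 7] / [3, 6];  Q = [1, 3, 4, 5, 7] / [2, 6];  common shape = (5, 2)

Row-insert the values π_1, π_2, … into P one at a time, bumping the leftmost entry strictly greater than the inserted value down to the next row. The recording tableau Q records, in position (i, j), the step at which that cell was added to P.
  Insert 3 (step 1): P = [3];  Q = [1]
  Insert 1 (step 2): P = [1] / [3];  Q = [1] / [2]
  Insert 2 (step 3): P = [1, 2] / [3];  Q = [1, 3] / [2]
  Insert 4 (step 4): P = [1, 2, 4] / [3];  Q = [1, 3, 4] / [2]
  Insert 6 (step 5): P = [1, 2, 4, 6] / [3];  Q = [1, 3, 4, 5] / [2]
  Insert 5 (step 6): P = [1, 2, 4, 5] / [3, 6];  Q = [1, 3, 4, 5] / [2, 6]
  Insert 7 (step 7): P = [1, 2, 4, 5, 7] / [3, 6];  Q = [1, 3, 4, 5, 7] / [2, 6]
Final shape: (5, 2).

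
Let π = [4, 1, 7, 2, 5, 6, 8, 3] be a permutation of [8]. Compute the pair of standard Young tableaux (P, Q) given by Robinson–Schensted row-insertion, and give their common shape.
P = [1, 2, 3, 6, 8] / [4, 5] / [7];  Q = [1, 3, 5, 6, 7] / [2, 4] / [8];  common shape = (5, 2, 1)

Row-insert the values π_1, π_2, … into P one at a time, bumping the leftmost entry strictly greater than the inserted value down to the next row. The recording tableau Q records, in position (i, j), the step at which that cell was added to P.
  Insert 4 (step 1): P = [4];  Q = [1]
  Insert 1 (step 2): P = [1] / [4];  Q = [1] / [2]
  Insert 7 (step 3): P = [1, 7] / [4];  Q = [1, 3] / [2]
  Insert 2 (step 4): P = [1, 2] / [4, 7];  Q = [1, 3] / [2, 4]
  Insert 5 (step 5): P = [1, 2, 5] / [4, 7];  Q = [1, 3, 5] / [2, 4]
  Insert 6 (step 6): P = [1, 2, 5, 6] / [4, 7];  Q = [1, 3, 5, 6] / [2, 4]
  Insert 8 (step 7): P = [1, 2, 5, 6, 8] / [4, 7];  Q = [1, 3, 5, 6, 7] / [2, 4]
  Insert 3 (step 8): P = [1, 2, 3, 6, 8] / [4, 5] / [7];  Q = [1, 3, 5, 6, 7] / [2, 4] / [8]
Final shape: (5, 2, 1).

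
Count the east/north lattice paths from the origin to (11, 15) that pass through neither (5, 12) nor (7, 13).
Number of paths = 6322028

Inclusion–exclusion. Total paths: C(26, 11) = 7726160. Through P₁: C(17, 5)·C(9, 6) = 519792. Through P₂: C(20, 7)·C(6, 4) = 1162800. Since P₁ is strictly southwest of P₂, a monotone path through both must visit P₁ then P₂; paths through both = C(17, 5)·C(3, 2)·C(6, 4) = 278460. Avoid both = 7726160 − 519792 − 1162800 + 278460 = 6322028.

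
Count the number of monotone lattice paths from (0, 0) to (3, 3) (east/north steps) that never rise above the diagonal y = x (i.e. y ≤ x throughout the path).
Number of paths = 5

By the reflection principle (André's argument), the number of monotone paths to (3, 3) with n ≤ m that never go above y = x is C(6, 3) − C(6, 4) = 20 − 15 = 5.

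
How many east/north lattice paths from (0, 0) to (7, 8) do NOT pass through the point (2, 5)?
Number of paths = 5259

Total paths from (0, 0) to (7, 8): C(15, 7) = 6435. Paths through (2, 5): (paths (0, 0) → (2, 5)) × (paths (2, 5) → (7, 8)) = C(7, 2) · C(8, 5) = 21 · 56 = 1176. Avoidance count = 6435 − 1176 = 5259.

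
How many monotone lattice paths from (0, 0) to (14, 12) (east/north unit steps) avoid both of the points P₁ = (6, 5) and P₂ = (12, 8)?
Number of paths = 5377300

Inclusion–exclusion. Total paths: C(26, 14) = 9657700. Through P₁: C(11, 6)·C(15, 8) = 2972970. Through P₂: C(20, 12)·C(6, 2) = 1889550. Since P₁ is strictly southwest of P₂, a monotone path through both must visit P₁ then P₂; paths through both = C(11, 6)·C(9, 6)·C(6, 2) = 582120. Avoid both = 9657700 − 2972970 − 1889550 + 582120 = 5377300.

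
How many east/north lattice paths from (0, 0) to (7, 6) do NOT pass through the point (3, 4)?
Number of paths = 1191

Total paths from (0, 0) to (7, 6): C(13, 7) = 1716. Paths through (3, 4): (paths (0, 0) → (3, 4)) × (paths (3, 4) → (7, 6)) = C(7, 3) · C(6, 4) = 35 · 15 = 525. Avoidance count = 1716 − 525 = 1191.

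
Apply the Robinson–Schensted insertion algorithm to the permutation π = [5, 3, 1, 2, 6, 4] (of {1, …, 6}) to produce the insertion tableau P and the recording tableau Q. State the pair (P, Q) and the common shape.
P = [1, 2, 4] / [3, 6] / [5];  Q = [1, 4, 5] / [2, 6] / [3];  common shape = (3, 2, 1)

Row-insert the values π_1, π_2, … into P one at a time, bumping the leftmost entry strictly greater than the inserted value down to the next row. The recording tableau Q records, in position (i, j), the step at which that cell was added to P.
  Insert 5 (step 1): P = [5];  Q = [1]
  Insert 3 (step 2): P = [3] / [5];  Q = [1] / [2]
  Insert 1 (step 3): P = [1] / [3] / [5];  Q = [1] / [2] / [3]
  Insert 2 (step 4): P = [1, 2] / [3] / [5];  Q = [1, 4] / [2] / [3]
  Insert 6 (step 5): P = [1, 2, 6] / [3] / [5];  Q = [1, 4, 5] / [2] / [3]
  Insert 4 (step 6): P = [1, 2, 4] / [3, 6] / [5];  Q = [1, 4, 5] / [2, 6] / [3]
Final shape: (3, 2, 1).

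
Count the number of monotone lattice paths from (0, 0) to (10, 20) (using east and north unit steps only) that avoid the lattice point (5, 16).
Number of paths = 27481041

Total paths from (0, 0) to (10, 20): C(30, 10) = 30045015. Paths through (5, 16): (paths (0, 0) → (5, 16)) × (paths (5, 16) → (10, 20)) = C(21, 5) · C(9, 5) = 20349 · 126 = 2563974. Avoidance count = 30045015 − 2563974 = 27481041.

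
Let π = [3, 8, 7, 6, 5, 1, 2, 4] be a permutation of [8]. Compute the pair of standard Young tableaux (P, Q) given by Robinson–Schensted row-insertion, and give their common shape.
P = [1, 2, 4] / [3, 5] / [6] / [7] / [8];  Q = [1, 2, 8] / [3, 7] / [4] / [5] / [6];  common shape = (3, 2, 1, 1, 1)

Row-insert the values π_1, π_2, … into P one at a time, bumping the leftmost entry strictly greater than the inserted value down to the next row. The recording tableau Q records, in position (i, j), the step at which that cell was added to P.
  Insert 3 (step 1): P = [3];  Q = [1]
  Insert 8 (step 2): P = [3, 8];  Q = [1, 2]
  Insert 7 (step 3): P = [3, 7] / [8];  Q = [1, 2] / [3]
  Insert 6 (step 4): P = [3, 6] / [7] / [8];  Q = [1, 2] / [3] / [4]
  Insert 5 (step 5): P = [3, 5] / [6] / [7] / [8];  Q = [1, 2] / [3] / [4] / [5]
  Insert 1 (step 6): P = [1, 5] / [3] / [6] / [7] / [8];  Q = [1, 2] / [3] / [4] / [5] / [6]
  Insert 2 (step 7): P = [1, 2] / [3, 5] / [6] / [7] / [8];  Q = [1, 2] / [3, 7] / [4] / [5] / [6]
  Insert 4 (step 8): P = [1, 2, 4] / [3, 5] / [6] / [7] / [8];  Q = [1, 2, 8] / [3, 7] / [4] / [5] / [6]
Final shape: (3, 2, 1, 1, 1).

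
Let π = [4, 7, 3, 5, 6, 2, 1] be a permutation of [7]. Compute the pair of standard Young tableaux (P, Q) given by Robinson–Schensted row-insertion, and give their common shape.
P = [1, 5, 6] / [2, 7] / [3] / [4];  Q = [1, 2, 5] / [3, 4] / [6] / [7];  common shape = (3, 2, 1, 1)

Row-insert the values π_1, π_2, … into P one at a time, bumping the leftmost entry strictly greater than the inserted value down to the next row. The recording tableau Q records, in position (i, j), the step at which that cell was added to P.
  Insert 4 (step 1): P = [4];  Q = [1]
  Insert 7 (step 2): P = [4, 7];  Q = [1, 2]
  Insert 3 (step 3): P = [3, 7] / [4];  Q = [1, 2] / [3]
  Insert 5 (step 4): P = [3, 5] / [4, 7];  Q = [1, 2] / [3, 4]
  Insert 6 (step 5): P = [3, 5, 6] / [4, 7];  Q = [1, 2, 5] / [3, 4]
  Insert 2 (step 6): P = [2, 5, 6] / [3, 7] / [4];  Q = [1, 2, 5] / [3, 4] / [6]
  Insert 1 (step 7): P = [1, 5, 6] / [2, 7] / [3] / [4];  Q = [1, 2, 5] / [3, 4] / [6] / [7]
Final shape: (3, 2, 1, 1).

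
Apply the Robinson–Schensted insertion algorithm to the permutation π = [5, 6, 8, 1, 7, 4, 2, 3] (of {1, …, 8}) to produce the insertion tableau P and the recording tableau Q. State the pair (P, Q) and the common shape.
P = [1, 2, 3] / [4, 6, 7] / [5] / [8];  Q = [1, 2, 3] / [4, 5, 8] / [6] / [7];  common shape = (3, 3, 1, 1)

Row-insert the values π_1, π_2, … into P one at a time, bumping the leftmost entry strictly greater than the inserted value down to the next row. The recording tableau Q records, in position (i, j), the step at which that cell was added to P.
  Insert 5 (step 1): P = [5];  Q = [1]
  Insert 6 (step 2): P = [5, 6];  Q = [1, 2]
  Insert 8 (step 3): P = [5, 6, 8];  Q = [1, 2, 3]
  Insert 1 (step 4): P = [1, 6, 8] / [5];  Q = [1, 2, 3] / [4]
  Insert 7 (step 5): P = [1, 6, 7] / [5, 8];  Q = [1, 2, 3] / [4, 5]
  Insert 4 (step 6): P = [1, 4, 7] / [5, 6] / [8];  Q = [1, 2, 3] / [4, 5] / [6]
  Insert 2 (step 7): P = [1, 2, 7] / [4, 6] / [5] / [8];  Q = [1, 2, 3] / [4, 5] / [6] / [7]
  Insert 3 (step 8): P = [1, 2, 3] / [4, 6, 7] / [5] / [8];  Q = [1, 2, 3] / [4, 5, 8] / [6] / [7]
Final shape: (3, 3, 1, 1).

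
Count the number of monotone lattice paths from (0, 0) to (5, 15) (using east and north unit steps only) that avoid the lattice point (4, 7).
Number of paths = 12534

Total paths from (0, 0) to (5, 15): C(20, 5) = 15504. Paths through (4, 7): (paths (0, 0) → (4, 7)) × (paths (4, 7) → (5, 15)) = C(11, 4) · C(9, 1) = 330 · 9 = 2970. Avoidance count = 15504 − 2970 = 12534.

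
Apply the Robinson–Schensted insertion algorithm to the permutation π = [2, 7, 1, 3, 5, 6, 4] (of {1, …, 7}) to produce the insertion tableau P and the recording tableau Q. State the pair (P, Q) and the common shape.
P = [1, 3, 4, 6] / [2, 5] / [7];  Q = [1, 2, 5, 6] / [3, 4] / [7];  common shape = (4, 2, 1)

Row-insert the values π_1, π_2, … into P one at a time, bumping the leftmost entry strictly greater than the inserted value down to the next row. The recording tableau Q records, in position (i, j), the step at which that cell was added to P.
  Insert 2 (step 1): P = [2];  Q = [1]
  Insert 7 (step 2): P = [2, 7];  Q = [1, 2]
  Insert 1 (step 3): P = [1, 7] / [2];  Q = [1, 2] / [3]
  Insert 3 (step 4): P = [1, 3] / [2, 7];  Q = [1, 2] / [3, 4]
  Insert 5 (step 5): P = [1, 3, 5] / [2, 7];  Q = [1, 2, 5] / [3, 4]
  Insert 6 (step 6): P = [1, 3, 5, 6] / [2, 7];  Q = [1, 2, 5, 6] / [3, 4]
  Insert 4 (step 7): P = [1, 3, 4, 6] / [2, 5] / [7];  Q = [1, 2, 5, 6] / [3, 4] / [7]
Final shape: (4, 2, 1).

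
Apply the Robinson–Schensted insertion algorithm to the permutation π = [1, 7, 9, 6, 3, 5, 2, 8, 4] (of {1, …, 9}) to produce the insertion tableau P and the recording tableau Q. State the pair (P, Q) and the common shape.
P = [1, 2, 4, 8] / [3, 5] / [6, 9] / [7];  Q = [1, 2, 3, 8] / [4, 6] / [5, 9] / [7];  common shape = (4, 2, 2, 1)

Row-insert the values π_1, π_2, … into P one at a time, bumping the leftmost entry strictly greater than the inserted value down to the next row. The recording tableau Q records, in position (i, j), the step at which that cell was added to P.
  Insert 1 (step 1): P = [1];  Q = [1]
  Insert 7 (step 2): P = [1, 7];  Q = [1, 2]
  Insert 9 (step 3): P = [1, 7, 9];  Q = [1, 2, 3]
  Insert 6 (step 4): P = [1, 6, 9] / [7];  Q = [1, 2, 3] / [4]
  Insert 3 (step 5): P = [1, 3, 9] / [6] / [7];  Q = [1, 2, 3] / [4] / [5]
  Insert 5 (step 6): P = [1, 3, 5] / [6, 9] / [7];  Q = [1, 2, 3] / [4, 6] / [5]
  Insert 2 (step 7): P = [1, 2, 5] / [3, 9] / [6] / [7];  Q = [1, 2, 3] / [4, 6] / [5] / [7]
  Insert 8 (step 8): P = [1, 2, 5, 8] / [3, 9] / [6] / [7];  Q = [1, 2, 3, 8] / [4, 6] / [5] / [7]
  Insert 4 (step 9): P = [1, 2, 4, 8] / [3, 5] / [6, 9] / [7];  Q = [1, 2, 3, 8] / [4, 6] / [5, 9] / [7]
Final shape: (4, 2, 2, 1).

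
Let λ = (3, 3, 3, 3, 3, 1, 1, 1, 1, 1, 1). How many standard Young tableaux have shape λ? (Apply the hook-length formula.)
# SYT of shape (3, 3, 3, 3, 3, 1, 1, 1, 1, 1, 1) = 5317872

Hook-length formula: f^λ = n! / Π hook(c), product over all cells c of the Young diagram. For λ = (3, 3, 3, 3, 3, 1, 1, 1, 1, 1, 1), n = 21 boxes. Hook lengths by row (left-to-right, top-to-bottom): [13, 6, 5]; [12, 5, 4]; [11, 4, 3]; [10, 3, 2]; [9, 2, 1]; [6]; [5]; [4]; [3]; [2]; [1]. Product of hooks = 9607403520000. So f^λ = 21! / 9607403520000 = 51090942171709440000 / 9607403520000 = 5317872.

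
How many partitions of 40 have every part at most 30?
p(40, parts ≤ 30) = 37241

Use the recurrence p(n, m) = p(n, m−1) + p(n−m, m): either the largest part is < m (count p(n, m−1)) or the largest part is exactly m (remove one copy of m, count p(n−m, m)). With p(0, ·) = 1 this gives p(40, parts ≤ 30) = 37241. (By conjugating Young diagrams, this also counts partitions of 40 into at most 30 parts.)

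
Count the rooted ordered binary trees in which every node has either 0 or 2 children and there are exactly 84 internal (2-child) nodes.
C_84 = 270557451039395118028642463289168566420671280440

These full binary trees are counted by the Catalan number C_n = (1/(n + 1)) · C(2n, n). For n = 84: C_84 = (1/85) · C(168, 84) = 22997383338348585032434609379579328145757058837400/85 = 270557451039395118028642463289168566420671280440.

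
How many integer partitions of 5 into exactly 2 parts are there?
p(5, 2 parts) = 2

Partitions of n into exactly k parts ↔ partitions of n − k into at most k parts (subtract 1 from each part). For n = 5, k = 2, the partitions are: 4+1, 3+2. Count = 2.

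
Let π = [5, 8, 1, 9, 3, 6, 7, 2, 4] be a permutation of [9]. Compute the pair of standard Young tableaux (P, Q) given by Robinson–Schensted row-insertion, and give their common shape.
P = [1, 2, 4, 7] / [3, 6, 9] / [5, 8];  Q = [1, 2, 4, 7] / [3, 5, 6] / [8, 9];  common shape = (4, 3, 2)

Row-insert the values π_1, π_2, … into P one at a time, bumping the leftmost entry strictly greater than the inserted value down to the next row. The recording tableau Q records, in position (i, j), the step at which that cell was added to P.
  Insert 5 (step 1): P = [5];  Q = [1]
  Insert 8 (step 2): P = [5, 8];  Q = [1, 2]
  Insert 1 (step 3): P = [1, 8] / [5];  Q = [1, 2] / [3]
  Insert 9 (step 4): P = [1, 8, 9] / [5];  Q = [1, 2, 4] / [3]
  Insert 3 (step 5): P = [1, 3, 9] / [5, 8];  Q = [1, 2, 4] / [3, 5]
  Insert 6 (step 6): P = [1, 3, 6] / [5, 8, 9];  Q = [1, 2, 4] / [3, 5, 6]
  Insert 7 (step 7): P = [1, 3, 6, 7] / [5, 8, 9];  Q = [1, 2, 4, 7] / [3, 5, 6]
  Insert 2 (step 8): P = [1, 2, 6, 7] / [3, 8, 9] / [5];  Q = [1, 2, 4, 7] / [3, 5, 6] / [8]
  Insert 4 (step 9): P = [1, 2, 4, 7] / [3, 6, 9] / [5, 8];  Q = [1, 2, 4, 7] / [3, 5, 6] / [8, 9]
Final shape: (4, 3, 2).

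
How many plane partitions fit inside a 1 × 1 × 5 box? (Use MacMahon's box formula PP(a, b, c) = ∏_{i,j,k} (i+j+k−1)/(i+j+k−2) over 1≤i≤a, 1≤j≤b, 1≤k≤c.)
PP(1, 1, 5) = 6

Evaluate the triple product over i = 1..1, j = 1..1, k = 1..5. The factors are (2/1) · (3/2) · (4/3) · (5/4) · (6/5). The numerators and denominators telescope so the product is an integer; carrying out the multiplication exactly gives PP(1, 1, 5) = 6.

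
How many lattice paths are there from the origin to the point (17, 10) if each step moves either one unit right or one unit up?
Number of paths = 8436285

A monotone lattice path from (0, 0) to (17, 10) consists of 17 east steps and 10 north steps in some order, so it is determined by which 17 of the 27 steps are east. The count is C(27, 17) = 8436285.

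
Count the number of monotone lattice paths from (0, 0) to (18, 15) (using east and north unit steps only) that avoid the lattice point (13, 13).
Number of paths = 818745720

Total paths from (0, 0) to (18, 15): C(33, 18) = 1037158320. Paths through (13, 13): (paths (0, 0) → (13, 13)) × (paths (13, 13) → (18, 15)) = C(26, 13) · C(7, 5) = 10400600 · 21 = 218412600. Avoidance count = 1037158320 − 218412600 = 818745720.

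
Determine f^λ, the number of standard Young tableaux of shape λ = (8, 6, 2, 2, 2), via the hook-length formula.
# SYT of shape (8, 6, 2, 2, 2) = 44089500

Hook-length formula: f^λ = n! / Π hook(c), product over all cells c of the Young diagram. For λ = (8, 6, 2, 2, 2), n = 20 boxes. Hook lengths by row (left-to-right, top-to-bottom): [12, 11, 7, 6, 5, 4, 2, 1]; [9, 8, 4, 3, 2, 1]; [4, 3]; [3, 2]; [2, 1]. Product of hooks = 55180984320. So f^λ = 20! / 55180984320 = 2432902008176640000 / 55180984320 = 44089500.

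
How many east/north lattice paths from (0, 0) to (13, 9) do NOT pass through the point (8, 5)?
Number of paths = 335258

Total paths from (0, 0) to (13, 9): C(22, 13) = 497420. Paths through (8, 5): (paths (0, 0) → (8, 5)) × (paths (8, 5) → (13, 9)) = C(13, 8) · C(9, 5) = 1287 · 126 = 162162. Avoidance count = 497420 − 162162 = 335258.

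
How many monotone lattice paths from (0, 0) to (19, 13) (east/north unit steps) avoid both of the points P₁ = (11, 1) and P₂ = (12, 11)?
Number of paths = 297191904

Inclusion–exclusion. Total paths: C(32, 19) = 347373600. Through P₁: C(12, 11)·C(20, 8) = 1511640. Through P₂: C(23, 12)·C(9, 7) = 48674808. Since P₁ is strictly southwest of P₂, a monotone path through both must visit P₁ then P₂; paths through both = C(12, 11)·C(11, 1)·C(9, 7) = 4752. Avoid both = 347373600 − 1511640 − 48674808 + 4752 = 297191904.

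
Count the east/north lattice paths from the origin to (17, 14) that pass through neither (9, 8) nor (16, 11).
Number of paths = 151696815

Inclusion–exclusion. Total paths: C(31, 17) = 265182525. Through P₁: C(17, 9)·C(14, 8) = 73002930. Through P₂: C(27, 16)·C(4, 1) = 52151580. Since P₁ is strictly southwest of P₂, a monotone path through both must visit P₁ then P₂; paths through both = C(17, 9)·C(10, 7)·C(4, 1) = 11668800. Avoid both = 265182525 − 73002930 − 52151580 + 11668800 = 151696815.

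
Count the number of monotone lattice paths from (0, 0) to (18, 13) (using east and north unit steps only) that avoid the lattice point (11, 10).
Number of paths = 163927155

Total paths from (0, 0) to (18, 13): C(31, 18) = 206253075. Paths through (11, 10): (paths (0, 0) → (11, 10)) × (paths (11, 10) → (18, 13)) = C(21, 11) · C(10, 7) = 352716 · 120 = 42325920. Avoidance count = 206253075 − 42325920 = 163927155.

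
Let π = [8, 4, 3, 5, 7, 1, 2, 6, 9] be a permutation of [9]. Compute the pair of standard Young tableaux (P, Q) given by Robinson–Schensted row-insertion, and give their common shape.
P = [1, 2, 6, 9] / [3, 5, 7] / [4] / [8];  Q = [1, 4, 5, 9] / [2, 7, 8] / [3] / [6];  common shape = (4, 3, 1, 1)

Row-insert the values π_1, π_2, … into P one at a time, bumping the leftmost entry strictly greater than the inserted value down to the next row. The recording tableau Q records, in position (i, j), the step at which that cell was added to P.
  Insert 8 (step 1): P = [8];  Q = [1]
  Insert 4 (step 2): P = [4] / [8];  Q = [1] / [2]
  Insert 3 (step 3): P = [3] / [4] / [8];  Q = [1] / [2] / [3]
  Insert 5 (step 4): P = [3, 5] / [4] / [8];  Q = [1, 4] / [2] / [3]
  Insert 7 (step 5): P = [3, 5, 7] / [4] / [8];  Q = [1, 4, 5] / [2] / [3]
  Insert 1 (step 6): P = [1, 5, 7] / [3] / [4] / [8];  Q = [1, 4, 5] / [2] / [3] / [6]
  Insert 2 (step 7): P = [1, 2, 7] / [3, 5] / [4] / [8];  Q = [1, 4, 5] / [2, 7] / [3] / [6]
  Insert 6 (step 8): P = [1, 2, 6] / [3, 5, 7] / [4] / [8];  Q = [1, 4, 5] / [2, 7, 8] / [3] / [6]
  Insert 9 (step 9): P = [1, 2, 6, 9] / [3, 5, 7] / [4] / [8];  Q = [1, 4, 5, 9] / [2, 7, 8] / [3] / [6]
Final shape: (4, 3, 1, 1).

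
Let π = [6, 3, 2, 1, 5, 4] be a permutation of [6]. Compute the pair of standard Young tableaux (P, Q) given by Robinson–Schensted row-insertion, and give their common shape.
P = [1, 4] / [2, 5] / [3] / [6];  Q = [1, 5] / [2, 6] / [3] / [4];  common shape = (2, 2, 1, 1)

Row-insert the values π_1, π_2, … into P one at a time, bumping the leftmost entry strictly greater than the inserted value down to the next row. The recording tableau Q records, in position (i, j), the step at which that cell was added to P.
  Insert 6 (step 1): P = [6];  Q = [1]
  Insert 3 (step 2): P = [3] / [6];  Q = [1] / [2]
  Insert 2 (step 3): P = [2] / [3] / [6];  Q = [1] / [2] / [3]
  Insert 1 (step 4): P = [1] / [2] / [3] / [6];  Q = [1] / [2] / [3] / [4]
  Insert 5 (step 5): P = [1, 5] / [2] / [3] / [6];  Q = [1, 5] / [2] / [3] / [4]
  Insert 4 (step 6): P = [1, 4] / [2, 5] / [3] / [6];  Q = [1, 5] / [2, 6] / [3] / [4]
Final shape: (2, 2, 1, 1).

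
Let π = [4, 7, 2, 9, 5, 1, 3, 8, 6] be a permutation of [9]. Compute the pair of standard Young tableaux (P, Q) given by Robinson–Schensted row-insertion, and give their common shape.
P = [1, 3, 6] / [2, 5, 8] / [4, 7, 9];  Q = [1, 2, 4] / [3, 5, 8] / [6, 7, 9];  common shape = (3, 3, 3)

Row-insert the values π_1, π_2, … into P one at a time, bumping the leftmost entry strictly greater than the inserted value down to the next row. The recording tableau Q records, in position (i, j), the step at which that cell was added to P.
  Insert 4 (step 1): P = [4];  Q = [1]
  Insert 7 (step 2): P = [4, 7];  Q = [1, 2]
  Insert 2 (step 3): P = [2, 7] / [4];  Q = [1, 2] / [3]
  Insert 9 (step 4): P = [2, 7, 9] / [4];  Q = [1, 2, 4] / [3]
  Insert 5 (step 5): P = [2, 5, 9] / [4, 7];  Q = [1, 2, 4] / [3, 5]
  Insert 1 (step 6): P = [1, 5, 9] / [2, 7] / [4];  Q = [1, 2, 4] / [3, 5] / [6]
  Insert 3 (step 7): P = [1, 3, 9] / [2, 5] / [4, 7];  Q = [1, 2, 4] / [3, 5] / [6, 7]
  Insert 8 (step 8): P = [1, 3, 8] / [2, 5, 9] / [4, 7];  Q = [1, 2, 4] / [3, 5, 8] / [6, 7]
  Insert 6 (step 9): P = [1, 3, 6] / [2, 5, 8] / [4, 7, 9];  Q = [1, 2, 4] / [3, 5, 8] / [6, 7, 9]
Final shape: (3, 3, 3).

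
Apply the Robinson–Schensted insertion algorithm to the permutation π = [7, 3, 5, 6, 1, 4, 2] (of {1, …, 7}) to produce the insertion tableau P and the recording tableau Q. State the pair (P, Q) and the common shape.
P = [1, 2, 6] / [3, 4] / [5] / [7];  Q = [1, 3, 4] / [2, 6] / [5] / [7];  common shape = (3, 2, 1, 1)

Row-insert the values π_1, π_2, … into P one at a time, bumping the leftmost entry strictly greater than the inserted value down to the next row. The recording tableau Q records, in position (i, j), the step at which that cell was added to P.
  Insert 7 (step 1): P = [7];  Q = [1]
  Insert 3 (step 2): P = [3] / [7];  Q = [1] / [2]
  Insert 5 (step 3): P = [3, 5] / [7];  Q = [1, 3] / [2]
  Insert 6 (step 4): P = [3, 5, 6] / [7];  Q = [1, 3, 4] / [2]
  Insert 1 (step 5): P = [1, 5, 6] / [3] / [7];  Q = [1, 3, 4] / [2] / [5]
  Insert 4 (step 6): P = [1, 4, 6] / [3, 5] / [7];  Q = [1, 3, 4] / [2, 6] / [5]
  Insert 2 (step 7): P = [1, 2, 6] / [3, 4] / [5] / [7];  Q = [1, 3, 4] / [2, 6] / [5] / [7]
Final shape: (3, 2, 1, 1).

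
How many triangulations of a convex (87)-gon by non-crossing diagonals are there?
C_85 = 1063353702922273835973036658043476458723103404520

These polygon triangulations are counted by the Catalan number C_n = (1/(n + 1)) · C(2n, n). For n = 85: C_85 = (1/86) · C(170, 85) = 91448418451315549893681152591738975450186892788720/86 = 1063353702922273835973036658043476458723103404520.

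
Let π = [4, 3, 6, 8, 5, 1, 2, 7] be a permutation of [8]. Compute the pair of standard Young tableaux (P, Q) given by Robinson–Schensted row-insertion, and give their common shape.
P = [1, 2, 7] / [3, 5, 8] / [4, 6];  Q = [1, 3, 4] / [2, 5, 8] / [6, 7];  common shape = (3, 3, 2)

Row-insert the values π_1, π_2, … into P one at a time, bumping the leftmost entry strictly greater than the inserted value down to the next row. The recording tableau Q records, in position (i, j), the step at which that cell was added to P.
  Insert 4 (step 1): P = [4];  Q = [1]
  Insert 3 (step 2): P = [3] / [4];  Q = [1] / [2]
  Insert 6 (step 3): P = [3, 6] / [4];  Q = [1, 3] / [2]
  Insert 8 (step 4): P = [3, 6, 8] / [4];  Q = [1, 3, 4] / [2]
  Insert 5 (step 5): P = [3, 5, 8] / [4, 6];  Q = [1, 3, 4] / [2, 5]
  Insert 1 (step 6): P = [1, 5, 8] / [3, 6] / [4];  Q = [1, 3, 4] / [2, 5] / [6]
  Insert 2 (step 7): P = [1, 2, 8] / [3, 5] / [4, 6];  Q = [1, 3, 4] / [2, 5] / [6, 7]
  Insert 7 (step 8): P = [1, 2, 7] / [3, 5, 8] / [4, 6];  Q = [1, 3, 4] / [2, 5, 8] / [6, 7]
Final shape: (3, 3, 2).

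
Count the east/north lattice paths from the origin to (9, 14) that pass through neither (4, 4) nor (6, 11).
Number of paths = 409860

Inclusion–exclusion. Total paths: C(23, 9) = 817190. Through P₁: C(8, 4)·C(15, 5) = 210210. Through P₂: C(17, 6)·C(6, 3) = 247520. Since P₁ is strictly southwest of P₂, a monotone path through both must visit P₁ then P₂; paths through both = C(8, 4)·C(9, 2)·C(6, 3) = 50400. Avoid both = 817190 − 210210 − 247520 + 50400 = 409860.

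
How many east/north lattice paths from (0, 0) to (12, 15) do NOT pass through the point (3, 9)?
Number of paths = 16282760

Total paths from (0, 0) to (12, 15): C(27, 12) = 17383860. Paths through (3, 9): (paths (0, 0) → (3, 9)) × (paths (3, 9) → (12, 15)) = C(12, 3) · C(15, 9) = 220 · 5005 = 1101100. Avoidance count = 17383860 − 1101100 = 16282760.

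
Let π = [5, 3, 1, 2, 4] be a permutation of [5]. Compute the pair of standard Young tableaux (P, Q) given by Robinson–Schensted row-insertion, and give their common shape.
P = [1, 2, 4] / [3] / [5];  Q = [1, 4, 5] / [2] / [3];  common shape = (3, 1, 1)

Row-insert the values π_1, π_2, … into P one at a time, bumping the leftmost entry strictly greater than the inserted value down to the next row. The recording tableau Q records, in position (i, j), the step at which that cell was added to P.
  Insert 5 (step 1): P = [5];  Q = [1]
  Insert 3 (step 2): P = [3] / [5];  Q = [1] / [2]
  Insert 1 (step 3): P = [1] / [3] / [5];  Q = [1] / [2] / [3]
  Insert 2 (step 4): P = [1, 2] / [3] / [5];  Q = [1, 4] / [2] / [3]
  Insert 4 (step 5): P = [1, 2, 4] / [3] / [5];  Q = [1, 4, 5] / [2] / [3]
Final shape: (3, 1, 1).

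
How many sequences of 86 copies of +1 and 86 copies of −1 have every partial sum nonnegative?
C_86 = 4180080073556524734514695828170907458428751314320

These ballot sequences are counted by the Catalan number C_n = (1/(n + 1)) · C(2n, n). For n = 86: C_86 = (1/87) · C(172, 86) = 363666966399417651902778537050868948883301364345840/87 = 4180080073556524734514695828170907458428751314320.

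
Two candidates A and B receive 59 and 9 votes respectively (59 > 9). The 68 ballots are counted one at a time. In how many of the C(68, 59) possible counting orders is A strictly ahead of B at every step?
Strict-lead orderings = 36235342000

Total orderings of the 68 votes with 59 for A: C(68, 59) = 49280065120. By the Bertrand ballot formula (Cycle Lemma / reflection principle), the number of orderings in which A is strictly ahead of B throughout is (p − q)/(p + q) · C(p + q, p) = (59 − 9)/(59 + 9) · 49280065120 = 36235342000.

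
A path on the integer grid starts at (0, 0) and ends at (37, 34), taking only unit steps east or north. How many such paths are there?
Number of paths = 209296471752557936110

A monotone lattice path from (0, 0) to (37, 34) consists of 37 east steps and 34 north steps in some order, so it is determined by which 37 of the 71 steps are east. The count is C(71, 37) = 209296471752557936110.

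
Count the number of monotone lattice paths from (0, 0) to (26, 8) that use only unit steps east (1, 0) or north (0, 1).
Number of paths = 18156204

A monotone lattice path from (0, 0) to (26, 8) consists of 26 east steps and 8 north steps in some order, so it is determined by which 26 of the 34 steps are east. The count is C(34, 26) = 18156204.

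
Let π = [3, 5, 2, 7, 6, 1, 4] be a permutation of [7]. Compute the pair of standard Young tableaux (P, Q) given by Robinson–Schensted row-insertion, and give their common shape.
P = [1, 4, 6] / [2, 5] / [3, 7];  Q = [1, 2, 4] / [3, 5] / [6, 7];  common shape = (3, 2, 2)

Row-insert the values π_1, π_2, … into P one at a time, bumping the leftmost entry strictly greater than the inserted value down to the next row. The recording tableau Q records, in position (i, j), the step at which that cell was added to P.
  Insert 3 (step 1): P = [3];  Q = [1]
  Insert 5 (step 2): P = [3, 5];  Q = [1, 2]
  Insert 2 (step 3): P = [2, 5] / [3];  Q = [1, 2] / [3]
  Insert 7 (step 4): P = [2, 5, 7] / [3];  Q = [1, 2, 4] / [3]
  Insert 6 (step 5): P = [2, 5, 6] / [3, 7];  Q = [1, 2, 4] / [3, 5]
  Insert 1 (step 6): P = [1, 5, 6] / [2, 7] / [3];  Q = [1, 2, 4] / [3, 5] / [6]
  Insert 4 (step 7): P = [1, 4, 6] / [2, 5] / [3, 7];  Q = [1, 2, 4] / [3, 5] / [6, 7]
Final shape: (3, 2, 2).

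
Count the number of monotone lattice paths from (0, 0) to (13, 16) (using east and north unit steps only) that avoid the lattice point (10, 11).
Number of paths = 48111819

Total paths from (0, 0) to (13, 16): C(29, 13) = 67863915. Paths through (10, 11): (paths (0, 0) → (10, 11)) × (paths (10, 11) → (13, 16)) = C(21, 10) · C(8, 3) = 352716 · 56 = 19752096. Avoidance count = 67863915 − 19752096 = 48111819.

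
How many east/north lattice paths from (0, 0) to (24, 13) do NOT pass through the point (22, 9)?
Number of paths = 3260066175

Total paths from (0, 0) to (24, 13): C(37, 24) = 3562467300. Paths through (22, 9): (paths (0, 0) → (22, 9)) × (paths (22, 9) → (24, 13)) = C(31, 22) · C(6, 2) = 20160075 · 15 = 302401125. Avoidance count = 3562467300 − 302401125 = 3260066175.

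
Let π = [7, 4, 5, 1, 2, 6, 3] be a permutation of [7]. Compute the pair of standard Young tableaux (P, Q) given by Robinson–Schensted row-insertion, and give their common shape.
P = [1, 2, 3] / [4, 5, 6] / [7];  Q = [1, 3, 6] / [2, 5, 7] / [4];  common shape = (3, 3, 1)

Row-insert the values π_1, π_2, … into P one at a time, bumping the leftmost entry strictly greater than the inserted value down to the next row. The recording tableau Q records, in position (i, j), the step at which that cell was added to P.
  Insert 7 (step 1): P = [7];  Q = [1]
  Insert 4 (step 2): P = [4] / [7];  Q = [1] / [2]
  Insert 5 (step 3): P = [4, 5] / [7];  Q = [1, 3] / [2]
  Insert 1 (step 4): P = [1, 5] / [4] / [7];  Q = [1, 3] / [2] / [4]
  Insert 2 (step 5): P = [1, 2] / [4, 5] / [7];  Q = [1, 3] / [2, 5] / [4]
  Insert 6 (step 6): P = [1, 2, 6] / [4, 5] / [7];  Q = [1, 3, 6] / [2, 5] / [4]
  Insert 3 (step 7): P = [1, 2, 3] / [4, 5, 6] / [7];  Q = [1, 3, 6] / [2, 5, 7] / [4]
Final shape: (3, 3, 1).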